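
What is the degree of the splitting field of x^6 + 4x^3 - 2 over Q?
The degree of the splitting field over Q equals the order of the Galois group, so first determine the group. The polynomial f is an irreducible sextic over Q, so G = Gal(f/Q) is one of the 16 transitive subgroups 6T1, ..., 6T16 of S_6. The discriminant of f is 40310784, which is not a perfect square, so G is not contained in A_6. The transitive groups of degree 6 not contained in A_6 are: C_6 (6T1, order 6), S_3 (6T2, order 6), D_6 (6T3, order 12), C_3 x S_3 (6T5, order 18), A_4 x C_2 (6T6, order 24), S_4 (6T8, order 24), S_3 x S_3 (6T9, order 36), S_4 x C_2 (6T11, order 48), (S_3 x S_3) : C_2 (6T13, order 72), PGL(2,5) (6T14, order 120), S_6 (6T16, order 720). By Dedekind's theorem, for a prime p not dividing disc(f) the degrees of the irreducible factors of f mod p form the cycle type of an element of G. Factoring f modulo the 14 such primes p <= 53 (skipping 2, 3, which divide the discriminant), each new pattern first appears at: mod 5: f = (x + 1)(x + 2)(x^2 + 3x + 4)(x^2 + 4x + 1), pattern 2+2+1+1; mod 7: f = (x^6 + 4x^3 + 5), pattern 6; mod 19: f = (x + 4)(x + 6)(x + 9)(x^3 + 16), pattern 3+1+1+1; mod 31: f = (x^2 + 2x + 11)(x^2 + 10x + 27)(x^2 + 19x + 24), pattern 2+2+2; mod 43: f = (x^3 + 9)(x^3 + 38), pattern 3+3. No other pattern occurs in this range, so the set of observed cycle types is {2+2+1+1, 6, 3+1+1+1, 2+2+2, 3+3}. The candidates containing elements of all these cycle types are S_3 x S_3 (6T9) of order 36, (S_3 x S_3) : C_2 (6T13) of order 72, S_6 (6T16) of order 720; the others are excluded. The observed types are precisely the cycle types that occur in S_3 x S_3 (6T9) (apart from the identity). Each of the other remaining candidates has further cycle types, and by the Chebotarev density theorem the matching factorization patterns would occur for a proportion of primes equal to their share of the group: (S_3 x S_3) : C_2 (6T13) additionally contains elements of type 4+2, 3+2+1, 2+1+1+1+1 (36 of its 72 elements, about 50% of primes); S_6 (6T16) additionally contains elements of type 5+1, 4+2, 4+1+1, 3+2+1, 2+1+1+1+1 (459 of its 720 elements, about 64% of primes). None of the 14 primes tested shows any such pattern (for each of these groups the chance of that is below 10^-4), which rules them out. Hence G = S_3 x S_3 (6T9), of order 36. The Galois group S_3 x S_3 (6T9) has order 36, so the splitting field has degree 36 over Q.

36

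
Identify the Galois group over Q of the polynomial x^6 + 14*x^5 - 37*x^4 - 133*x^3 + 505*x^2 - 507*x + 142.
The polynomial f is an irreducible sextic over Q, so G = Gal(f/Q) is one of the 16 transitive subgroups 6T1, ..., 6T16 of S_6. The discriminant of f is 30991489 = 5567^2, a perfect square, so G is contained in A_6. The transitive groups of degree 6 contained in A_6 are: A_4 (6T4, order 12), S_4 (6T7, order 24), (C_3 x C_3) : C_4 (6T10, order 36), PSL(2,5) (6T12, order 60), A_6 (6T15, order 360). By Dedekind's theorem, for a prime p not dividing disc(f) the degrees of the irreducible factors of f mod p form the cycle type of an element of G. Factoring f modulo the 21 such primes p <= 79 (skipping 19, which divides the discriminant), each new pattern first appears at: mod 2: f = (x)(x^5 + x^3 + x^2 + x + 1), pattern 5+1; mod 7: f = (x^3 + 3x^2 + 4x + 1)(x^3 + 4x^2 + 3x + 2), pattern 3+3; mod 61: f = (x + 7)(x + 13)(x^2 + x + 35)(x^2 + 54x + 25), pattern 2+2+1+1. No other pattern occurs in this range, so the set of observed cycle types is {5+1, 3+3, 2+2+1+1}. The candidates containing elements of all these cycle types are PSL(2,5) (6T12) of order 60, A_6 (6T15) of order 360; the others are excluded. The observed types are precisely the cycle types that occur in PSL(2,5) (6T12) (apart from the identity). Each of the other remaining candidates has further cycle types, and by the Chebotarev density theorem the matching factorization patterns would occur for a proportion of primes equal to their share of the group: A_6 (6T15) additionally contains elements of type 4+2, 3+1+1+1 (130 of its 360 elements, about 36% of primes). None of the 21 primes tested shows any such pattern (for each of these groups the chance of that is below 10^-4), which rules them out. Hence G = PSL(2,5) (6T12), of order 60.

PSL(2,5), A_5 acting on 6 points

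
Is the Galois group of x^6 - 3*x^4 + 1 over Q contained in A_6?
No

The polynomial is irreducible of degree 6 over Q. Its discriminant is -419904, which is not a perfect square. A Galois group lies in the alternating group exactly when the discriminant is a square in Q, so the Galois group (A_4 x C_2) is not contained in A_6.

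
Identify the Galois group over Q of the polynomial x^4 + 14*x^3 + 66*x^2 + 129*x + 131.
The polynomial is an irreducible quartic over Q and its discriminant is 1275125, which is not a perfect square, so the Galois group is not contained in A_4. The resolvent cubic y^3 - 66*y^2 + 1282*y - 7733 has exactly one rational root, so the Galois group is C_4 or D_4. The quartic becomes reducible over Q(sqrt(disc)), so the group is C_4.

C_4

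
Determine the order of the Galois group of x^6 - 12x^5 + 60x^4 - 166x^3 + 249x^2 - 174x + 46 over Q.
The degree of the splitting field over Q equals the order of the Galois group, so first determine the group. The polynomial f is an irreducible sextic over Q, so G = Gal(f/Q) is one of the 16 transitive subgroups 6T1, ..., 6T16 of S_6. The discriminant of f is 304930925568, which is not a perfect square, so G is not contained in A_6. The transitive groups of degree 6 not contained in A_6 are: C_6 (6T1, order 6), S_3 (6T2, order 6), D_6 (6T3, order 12), C_3 x S_3 (6T5, order 18), A_4 x C_2 (6T6, order 24), S_4 (6T8, order 24), S_3 x S_3 (6T9, order 36), S_4 x C_2 (6T11, order 48), (S_3 x S_3) : C_2 (6T13, order 72), PGL(2,5) (6T14, order 120), S_6 (6T16, order 720). By Dedekind's theorem, for a prime p not dividing disc(f) the degrees of the irreducible factors of f mod p form the cycle type of an element of G. Factoring f modulo the 79 such primes p <= 421 (skipping 2, 3, 41, which divide the discriminant), each new pattern first appears at: mod 5: f = (x^2 + 2)(x^2 + x + 2)(x^2 + 2x + 4), pattern 2+2+2; mod 7: f = (x^6 + 2x^5 + 4x^4 + 2x^3 + 4x^2 + x + 4), pattern 6; mod 11: f = (x + 3)(x + 8)(x^2 + 2x + 10)(x^2 + 8x + 10), pattern 2+2+1+1; mod 13: f = (x^3 + 7x^2 + 9)(x^3 + 7x^2 + 11x + 8), pattern 3+3; mod 61: f = (x + 19)(x + 28)(x + 35)(x + 40)(x + 53)(x + 57), pattern 1+1+1+1+1+1. No other pattern occurs in this range, so the set of observed cycle types is {2+2+2, 6, 2+2+1+1, 3+3, 1+1+1+1+1+1}. The candidates containing elements of all these cycle types are D_6 (6T3) of order 12, A_4 x C_2 (6T6) of order 24, S_3 x S_3 (6T9) of order 36, S_4 x C_2 (6T11) of order 48, (S_3 x S_3) : C_2 (6T13) of order 72, PGL(2,5) (6T14) of order 120, S_6 (6T16) of order 720; the others are excluded. The observed types are precisely the cycle types that occur in D_6 (6T3). Each of the other remaining candidates has further cycle types, and by the Chebotarev density theorem the matching factorization patterns would occur for a proportion of primes equal to their share of the group: A_4 x C_2 (6T6) additionally contains elements of type 2+1+1+1+1 (3 of its 24 elements, about 12% of primes); S_3 x S_3 (6T9) additionally contains elements of type 3+1+1+1 (4 of its 36 elements, about 11% of primes); S_4 x C_2 (6T11) additionally contains elements of type 4+2, 4+1+1, 2+1+1+1+1 (15 of its 48 elements, about 31% of primes); (S_3 x S_3) : C_2 (6T13) additionally contains elements of type 4+2, 3+2+1, 3+1+1+1, 2+1+1+1+1 (40 of its 72 elements, about 56% of primes); PGL(2,5) (6T14) additionally contains elements of type 5+1, 4+1+1 (54 of its 120 elements, about 45% of primes); S_6 (6T16) additionally contains elements of type 5+1, 4+2, 4+1+1, 3+2+1, 3+1+1+1, 2+1+1+1+1 (499 of its 720 elements, about 69% of primes). None of the 79 primes tested shows any such pattern (for each of these groups the chance of that is below 10^-4), which rules them out. Hence G = D_6 (6T3), of order 12. The Galois group D_6 (6T3) has order 12, so the splitting field has degree 12 over Q.

12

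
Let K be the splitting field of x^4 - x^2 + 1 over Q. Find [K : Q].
4

The degree of the splitting field over Q equals the order of the Galois group, so first determine the group. The polynomial is an irreducible quartic over Q and its discriminant is 144 = 12^2, a perfect square, so the Galois group is contained in A_4. The resolvent cubic y^3 + y^2 - 4*y - 4 splits completely over Q, which gives the Klein four-group V_4. The Galois group V_4 (4T2) has order 4, so the splitting field has degree 4 over Q.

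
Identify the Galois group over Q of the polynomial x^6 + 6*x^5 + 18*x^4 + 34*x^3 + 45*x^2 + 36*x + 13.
The polynomial f is an irreducible sextic over Q, so G = Gal(f/Q) is one of the 16 transitive subgroups 6T1, ..., 6T16 of S_6. The discriminant of f is -16003008, which is not a perfect square, so G is not contained in A_6. The transitive groups of degree 6 not contained in A_6 are: C_6 (6T1, order 6), S_3 (6T2, order 6), D_6 (6T3, order 12), C_3 x S_3 (6T5, order 18), A_4 x C_2 (6T6, order 24), S_4 (6T8, order 24), S_3 x S_3 (6T9, order 36), S_4 x C_2 (6T11, order 48), (S_3 x S_3) : C_2 (6T13, order 72), PGL(2,5) (6T14, order 120), S_6 (6T16, order 720). By Dedekind's theorem, for a prime p not dividing disc(f) the degrees of the irreducible factors of f mod p form the cycle type of an element of G. Factoring f modulo the 21 such primes p <= 89 (skipping 2, 3, 7, which divide the discriminant), each new pattern first appears at: mod 5: f = (x^6 + x^5 + 3x^4 + 4x^3 + x + 3), pattern 6; mod 11: f = (x + 3)(x^5 + 3x^4 + 9x^3 + 7x^2 + 2x + 8), pattern 5+1; mod 13: f = (x)(x + 9)(x^4 + 10x^3 + 6x^2 + 6x + 4), pattern 4+1+1; mod 23: f = (x + 17)(x + 21)(x^2 + 17x + 10)(x^2 + 20x + 21), pattern 2+2+1+1; mod 43: f = (x^3 + 22x^2 + 39x + 16)(x^3 + 27x^2 + 30x + 25), pattern 3+3; mod 61: f = (x^2 + 16x + 13)(x^2 + 20x + 31)(x^2 + 31x + 2), pattern 2+2+2. No other pattern occurs in this range, so the set of observed cycle types is {6, 5+1, 4+1+1, 2+2+1+1, 3+3, 2+2+2}. The candidates containing elements of all these cycle types are PGL(2,5) (6T14) of order 120, S_6 (6T16) of order 720; the others are excluded. The observed types are precisely the cycle types that occur in PGL(2,5) (6T14) (apart from the identity). Each of the other remaining candidates has further cycle types, and by the Chebotarev density theorem the matching factorization patterns would occur for a proportion of primes equal to their share of the group: S_6 (6T16) additionally contains elements of type 4+2, 3+2+1, 3+1+1+1, 2+1+1+1+1 (265 of its 720 elements, about 37% of primes). None of the 21 primes tested shows any such pattern (for each of these groups the chance of that is below 10^-4), which rules them out. Hence G = PGL(2,5) (6T14), of order 120.

PGL(2,5)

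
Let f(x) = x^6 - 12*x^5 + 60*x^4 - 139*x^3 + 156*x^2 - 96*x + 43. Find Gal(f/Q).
The polynomial f is an irreducible sextic over Q, so G = Gal(f/Q) is one of the 16 transitive subgroups 6T1, ..., 6T16 of S_6. The discriminant of f is -2573642648187, which is not a perfect square, so G is not contained in A_6. The transitive groups of degree 6 not contained in A_6 are: C_6 (6T1, order 6), S_3 (6T2, order 6), D_6 (6T3, order 12), C_3 x S_3 (6T5, order 18), A_4 x C_2 (6T6, order 24), S_4 (6T8, order 24), S_3 x S_3 (6T9, order 36), S_4 x C_2 (6T11, order 48), (S_3 x S_3) : C_2 (6T13, order 72), PGL(2,5) (6T14, order 120), S_6 (6T16, order 720). By Dedekind's theorem, for a prime p not dividing disc(f) the degrees of the irreducible factors of f mod p form the cycle type of an element of G. Factoring f modulo the 26 such primes p <= 127 (skipping 3, 13, 17, 41, 43, which divide the discriminant), each new pattern first appears at: mod 2: f = (x^6 + x^3 + 1), pattern 6; mod 7: f = (x + 3)(x^2 + 2x + 2)(x^3 + 4x^2 + 4x + 6), pattern 3+2+1; mod 11: f = (x^2 + 9x + 2)(x^4 + x^3 + 5x^2 + x + 5), pattern 4+2; mod 31: f = (x + 2)(x + 21)(x^2 + 13x + 16)(x^2 + 14x + 5), pattern 2+2+1+1; mod 61: f = (x + 5)(x + 30)(x + 47)(x + 57)(x^2 + 32x + 1), pattern 2+1+1+1+1; mod 97: f = (x + 5)(x + 60)(x + 71)(x^3 + 46x^2 + 44x + 45), pattern 3+1+1+1; mod 113: f = (x^2 + 4x + 58)(x^2 + 34x + 5)(x^2 + 63x + 66), pattern 2+2+2; mod 127: f = (x^3 + 43x^2 + 113x + 120)(x^3 + 72x^2 + 26x + 12), pattern 3+3. No other pattern occurs in this range, so the set of observed cycle types is {6, 3+2+1, 4+2, 2+2+1+1, 2+1+1+1+1, 3+1+1+1, 2+2+2, 3+3}. The candidates containing elements of all these cycle types are (S_3 x S_3) : C_2 (6T13) of order 72, S_6 (6T16) of order 720; the others are excluded. The observed types are precisely the cycle types that occur in (S_3 x S_3) : C_2 (6T13) (apart from the identity). Each of the other remaining candidates has further cycle types, and by the Chebotarev density theorem the matching factorization patterns would occur for a proportion of primes equal to their share of the group: S_6 (6T16) additionally contains elements of type 5+1, 4+1+1 (234 of its 720 elements, about 32% of primes). None of the 26 primes tested shows any such pattern (for each of these groups the chance of that is below 10^-4), which rules them out. Hence G = (S_3 x S_3) : C_2 (6T13), of order 72.

6T13: (S_3 x S_3) : C_2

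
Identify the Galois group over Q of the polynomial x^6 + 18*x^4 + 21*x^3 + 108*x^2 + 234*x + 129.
C_3 x S_3 (order 18)

The polynomial f is an irreducible sextic over Q, so G = Gal(f/Q) is one of the 16 transitive subgroups 6T1, ..., 6T16 of S_6. The discriminant of f is -401254544639403, which is not a perfect square, so G is not contained in A_6. The transitive groups of degree 6 not contained in A_6 are: C_6 (6T1, order 6), S_3 (6T2, order 6), D_6 (6T3, order 12), C_3 x S_3 (6T5, order 18), A_4 x C_2 (6T6, order 24), S_4 (6T8, order 24), S_3 x S_3 (6T9, order 36), S_4 x C_2 (6T11, order 48), (S_3 x S_3) : C_2 (6T13, order 72), PGL(2,5) (6T14, order 120), S_6 (6T16, order 720). By Dedekind's theorem, for a prime p not dividing disc(f) the degrees of the irreducible factors of f mod p form the cycle type of an element of G. Factoring f modulo the 33 such primes p <= 151 (skipping 3, 7, 13, which divide the discriminant), each new pattern first appears at: mod 2: f = (x^6 + x^3 + 1), pattern 6; mod 17: f = (x^2 + 7x + 14)(x^2 + 11x + 6)(x^2 + 16x + 7), pattern 2+2+2; mod 19: f = (x^3 + 2x + 11)(x^3 + 16x + 10), pattern 3+3; mod 31: f = (x + 12)(x + 22)(x + 28)(x^3 + 11x + 7), pattern 3+1+1+1; mod 73: f = (x + 24)(x + 28)(x + 50)(x + 56)(x + 62)(x + 72), pattern 1+1+1+1+1+1. No other pattern occurs in this range, so the set of observed cycle types is {6, 2+2+2, 3+3, 3+1+1+1, 1+1+1+1+1+1}. The candidates containing elements of all these cycle types are C_3 x S_3 (6T5) of order 18, S_3 x S_3 (6T9) of order 36, (S_3 x S_3) : C_2 (6T13) of order 72, S_6 (6T16) of order 720; the others are excluded. The observed types are precisely the cycle types that occur in C_3 x S_3 (6T5). Each of the other remaining candidates has further cycle types, and by the Chebotarev density theorem the matching factorization patterns would occur for a proportion of primes equal to their share of the group: S_3 x S_3 (6T9) additionally contains elements of type 2+2+1+1 (9 of its 36 elements, about 25% of primes); (S_3 x S_3) : C_2 (6T13) additionally contains elements of type 4+2, 3+2+1, 2+2+1+1, 2+1+1+1+1 (45 of its 72 elements, about 62% of primes); S_6 (6T16) additionally contains elements of type 5+1, 4+2, 4+1+1, 3+2+1, 2+2+1+1, 2+1+1+1+1 (504 of its 720 elements, about 70% of primes). None of the 33 primes tested shows any such pattern (for each of these groups the chance of that is below 10^-4), which rules them out. Hence G = C_3 x S_3 (6T5), of order 18.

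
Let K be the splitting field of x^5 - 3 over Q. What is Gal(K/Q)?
F_20

The polynomial f is an irreducible quintic over Q, so G = Gal(f/Q) is a transitive subgroup of S_5: one of C_5 (5T1, order 5), D_5 (5T2, order 10), F_20 (5T3, order 20), A_5 (5T4, order 60) or S_5 (5T5, order 120). The discriminant of f is 253125, which is not a perfect square, so G is not contained in A_5. The transitive groups of degree 5 not contained in A_5 are: F_20 (5T3, order 20), S_5 (5T5, order 120). By Dedekind's theorem, for a prime p not dividing disc(f) the degrees of the irreducible factors of f mod p form the cycle type of an element of G. Factoring f modulo the 18 such primes p <= 71 (skipping 3, 5, which divide the discriminant), each new pattern first appears at: mod 2: f = (x + 1)(x^4 + x^3 + x^2 + x + 1), pattern 4+1; mod 11: f = (x^5 + 8), pattern 5; mod 19: f = (x + 9)(x^2 + 12x + 5)(x^2 + 17x + 5), pattern 2+2+1; mod 41: f = (x + 3)(x + 7)(x + 13)(x + 29)(x + 30), pattern 1+1+1+1+1. No other pattern occurs in this range, so the set of observed cycle types is {4+1, 5, 2+2+1, 1+1+1+1+1}. The candidates containing elements of all these cycle types are F_20 (5T3) of order 20, S_5 (5T5) of order 120; the others are excluded. The observed types are precisely the cycle types that occur in F_20 (5T3). Each of the other remaining candidates has further cycle types, and by the Chebotarev density theorem the matching factorization patterns would occur for a proportion of primes equal to their share of the group: S_5 (5T5) additionally contains elements of type 3+2, 3+1+1, 2+1+1+1 (50 of its 120 elements, about 42% of primes). None of the 18 primes tested shows any such pattern (for each of these groups the chance of that is below 10^-4), which rules them out. Hence G = F_20 (5T3), of order 20.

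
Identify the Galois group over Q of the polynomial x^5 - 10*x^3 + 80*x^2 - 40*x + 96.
D_5

The polynomial f is an irreducible quintic over Q, so G = Gal(f/Q) is a transitive subgroup of S_5: one of C_5 (5T1, order 5), D_5 (5T2, order 10), F_20 (5T3, order 20), A_5 (5T4, order 60) or S_5 (5T5, order 120). The discriminant of f is 23040000000000 = 4800000^2, a perfect square, so G is contained in A_5. The transitive groups of degree 5 contained in A_5 are: C_5 (5T1, order 5), D_5 (5T2, order 10), A_5 (5T4, order 60). By Dedekind's theorem, for a prime p not dividing disc(f) the degrees of the irreducible factors of f mod p form the cycle type of an element of G. Factoring f modulo the 23 such primes p <= 101 (skipping 2, 3, 5, which divide the discriminant), each new pattern first appears at: mod 7: f = (x^5 + 4x^3 + 3x^2 + 2x + 5), pattern 5; mod 17: f = (x + 2)(x^2 + x + 6)(x^2 + 14x + 8), pattern 2+2+1. No other pattern occurs in this range, so the set of observed cycle types is {5, 2+2+1}. The candidates containing elements of all these cycle types are D_5 (5T2) of order 10, A_5 (5T4) of order 60; the others are excluded. The observed types are precisely the cycle types that occur in D_5 (5T2) (apart from the identity). Each of the other remaining candidates has further cycle types, and by the Chebotarev density theorem the matching factorization patterns would occur for a proportion of primes equal to their share of the group: A_5 (5T4) additionally contains elements of type 3+1+1 (20 of its 60 elements, about 33% of primes). None of the 23 primes tested shows any such pattern (for each of these groups the chance of that is below 10^-4), which rules them out. Hence G = D_5 (5T2), of order 10.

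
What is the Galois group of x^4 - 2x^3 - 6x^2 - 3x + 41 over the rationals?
C_4 (also written C4)

The polynomial is an irreducible quartic over Q and its discriminant is 1275125, which is not a perfect square, so the Galois group is not contained in A_4. The resolvent cubic y^3 + 6*y^2 - 158*y - 1157 has exactly one rational root, so the Galois group is C_4 or D_4. The quartic becomes reducible over Q(sqrt(disc)), so the group is C_4.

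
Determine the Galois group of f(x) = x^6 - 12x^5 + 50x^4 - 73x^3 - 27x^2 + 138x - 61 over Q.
The polynomial f is an irreducible sextic over Q, so G = Gal(f/Q) is one of the 16 transitive subgroups 6T1, ..., 6T16 of S_6. The discriminant of f is 30991489 = 5567^2, a perfect square, so G is contained in A_6. The transitive groups of degree 6 contained in A_6 are: A_4 (6T4, order 12), S_4 (6T7, order 24), (C_3 x C_3) : C_4 (6T10, order 36), PSL(2,5) (6T12, order 60), A_6 (6T15, order 360). By Dedekind's theorem, for a prime p not dividing disc(f) the degrees of the irreducible factors of f mod p form the cycle type of an element of G. Factoring f modulo the 21 such primes p <= 79 (skipping 19, which divides the discriminant), each new pattern first appears at: mod 2: f = (x + 1)(x^5 + x^4 + x^3 + x + 1), pattern 5+1; mod 7: f = (x^3 + 3x^2 + x + 1)(x^3 + 6x^2 + 3x + 2), pattern 3+3; mod 61: f = (x)(x + 22)(x^2 + 42x + 12)(x^2 + 46x + 13), pattern 2+2+1+1. No other pattern occurs in this range, so the set of observed cycle types is {5+1, 3+3, 2+2+1+1}. The candidates containing elements of all these cycle types are PSL(2,5) (6T12) of order 60, A_6 (6T15) of order 360; the others are excluded. The observed types are precisely the cycle types that occur in PSL(2,5) (6T12) (apart from the identity). Each of the other remaining candidates has further cycle types, and by the Chebotarev density theorem the matching factorization patterns would occur for a proportion of primes equal to their share of the group: A_6 (6T15) additionally contains elements of type 4+2, 3+1+1+1 (130 of its 360 elements, about 36% of primes). None of the 21 primes tested shows any such pattern (for each of these groups the chance of that is below 10^-4), which rules them out. Hence G = PSL(2,5) (6T12), of order 60.

PSL(2,5), A_5 acting on 6 points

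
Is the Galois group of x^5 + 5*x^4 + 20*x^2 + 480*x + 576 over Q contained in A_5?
The polynomial is irreducible of degree 5 over Q. Its discriminant is 2415919104000000 = 49152000^2, a perfect square. A Galois group lies in the alternating group exactly when the discriminant is a square in Q, so the Galois group (D_5) is contained in A_5.

Yes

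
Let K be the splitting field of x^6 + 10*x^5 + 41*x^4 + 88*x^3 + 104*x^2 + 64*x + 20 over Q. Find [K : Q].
The degree of the splitting field over Q equals the order of the Galois group, so first determine the group. The polynomial f is an irreducible sextic over Q, so G = Gal(f/Q) is one of the 16 transitive subgroups 6T1, ..., 6T16 of S_6. The discriminant of f is -48037888, which is not a perfect square, so G is not contained in A_6. The transitive groups of degree 6 not contained in A_6 are: C_6 (6T1, order 6), S_3 (6T2, order 6), D_6 (6T3, order 12), C_3 x S_3 (6T5, order 18), A_4 x C_2 (6T6, order 24), S_4 (6T8, order 24), S_3 x S_3 (6T9, order 36), S_4 x C_2 (6T11, order 48), (S_3 x S_3) : C_2 (6T13, order 72), PGL(2,5) (6T14, order 120), S_6 (6T16, order 720). By Dedekind's theorem, for a prime p not dividing disc(f) the degrees of the irreducible factors of f mod p form the cycle type of an element of G. Factoring f modulo the 29 such primes p <= 113 (skipping 2, which divides the discriminant), each new pattern first appears at: mod 3: f = (x^6 + x^5 + 2x^4 + x^3 + 2x^2 + x + 2), pattern 6; mod 5: f = (x)(x^2 + 3)(x^3 + 3x + 3), pattern 3+2+1; mod 7: f = (x^2 + 6x + 6)(x^4 + 4x^3 + 4x^2 + 5x + 1), pattern 4+2; mod 17: f = (x^3 + 5x^2 + 8x + 12)(x^3 + 5x^2 + 8x + 13), pattern 3+3; mod 19: f = (x^2 + x + 6)(x^2 + 11x + 2)(x^2 + 17x + 8), pattern 2+2+2; mod 37: f = (x + 4)(x + 29)(x^2 + x + 4)(x^2 + 13x + 1), pattern 2+2+1+1; mod 41: f = (x + 9)(x + 38)(x + 40)(x^3 + 5x^2 + 8x + 22), pattern 3+1+1+1; mod 113: f = (x + 12)(x + 37)(x + 88)(x + 106)(x^2 + 106x + 92), pattern 2+1+1+1+1. No other pattern occurs in this range, so the set of observed cycle types is {6, 3+2+1, 4+2, 3+3, 2+2+2, 2+2+1+1, 3+1+1+1, 2+1+1+1+1}. The candidates containing elements of all these cycle types are (S_3 x S_3) : C_2 (6T13) of order 72, S_6 (6T16) of order 720; the others are excluded. The observed types are precisely the cycle types that occur in (S_3 x S_3) : C_2 (6T13) (apart from the identity). Each of the other remaining candidates has further cycle types, and by the Chebotarev density theorem the matching factorization patterns would occur for a proportion of primes equal to their share of the group: S_6 (6T16) additionally contains elements of type 5+1, 4+1+1 (234 of its 720 elements, about 32% of primes). None of the 29 primes tested shows any such pattern (for each of these groups the chance of that is below 10^-4), which rules them out. Hence G = (S_3 x S_3) : C_2 (6T13), of order 72. The Galois group (S_3 x S_3) : C_2 (6T13) has order 72, so the splitting field has degree 72 over Q.

72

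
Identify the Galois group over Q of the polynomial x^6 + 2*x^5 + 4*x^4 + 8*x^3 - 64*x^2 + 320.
The polynomial f is an irreducible sextic over Q, so G = Gal(f/Q) is one of the 16 transitive subgroups 6T1, ..., 6T16 of S_6. The discriminant of f is 564385546240000 = 23756800^2, a perfect square, so G is contained in A_6. The transitive groups of degree 6 contained in A_6 are: A_4 (6T4, order 12), S_4 (6T7, order 24), (C_3 x C_3) : C_4 (6T10, order 36), PSL(2,5) (6T12, order 60), A_6 (6T15, order 360). By Dedekind's theorem, for a prime p not dividing disc(f) the degrees of the irreducible factors of f mod p form the cycle type of an element of G. Factoring f modulo the 19 such primes p <= 79 (skipping 2, 5, 29, which divide the discriminant), each new pattern first appears at: mod 3: f = (x^2 + 1)(x^4 + 2x^3 + 2), pattern 4+2; mod 11: f = (x^3 + 5x^2 + 9x + 3)(x^3 + 8x^2 + 10x + 4), pattern 3+3; mod 19: f = (x + 3)(x + 5)(x^2 + 5x + 15)(x^2 + 8x + 1), pattern 2+2+1+1; mod 61: f = (x + 9)(x + 23)(x + 56)(x^3 + 36x^2 + 22x + 38), pattern 3+1+1+1. No other pattern occurs in this range, so the set of observed cycle types is {4+2, 3+3, 2+2+1+1, 3+1+1+1}. The candidates containing elements of all these cycle types are (C_3 x C_3) : C_4 (6T10) of order 36, A_6 (6T15) of order 360; the others are excluded. The observed types are precisely the cycle types that occur in (C_3 x C_3) : C_4 (6T10) (apart from the identity). Each of the other remaining candidates has further cycle types, and by the Chebotarev density theorem the matching factorization patterns would occur for a proportion of primes equal to their share of the group: A_6 (6T15) additionally contains elements of type 5+1 (144 of its 360 elements, about 40% of primes). None of the 19 primes tested shows any such pattern (for each of these groups the chance of that is below 10^-4), which rules them out. Hence G = (C_3 x C_3) : C_4 (6T10), of order 36.

(C_3 x C_3) : C_4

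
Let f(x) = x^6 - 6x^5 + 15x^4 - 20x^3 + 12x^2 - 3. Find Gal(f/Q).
The polynomial f is an irreducible sextic over Q, so G = Gal(f/Q) is one of the 16 transitive subgroups 6T1, ..., 6T16 of S_6. The discriminant of f is 419904 = 648^2, a perfect square, so G is contained in A_6. The transitive groups of degree 6 contained in A_6 are: A_4 (6T4, order 12), S_4 (6T7, order 24), (C_3 x C_3) : C_4 (6T10, order 36), PSL(2,5) (6T12, order 60), A_6 (6T15, order 360). By Dedekind's theorem, for a prime p not dividing disc(f) the degrees of the irreducible factors of f mod p form the cycle type of an element of G. Factoring f modulo the 33 such primes p <= 149 (skipping 2, 3, which divide the discriminant), each new pattern first appears at: mod 5: f = (x^3 + x^2 + 3x + 4)(x^3 + 3x^2 + 4x + 3), pattern 3+3; mod 17: f = (x + 1)(x + 14)(x^2 + 15x + 8)(x^2 + 15x + 15), pattern 2+2+1+1; mod 71: f = (x + 3)(x + 4)(x + 31)(x + 38)(x + 65)(x + 66), pattern 1+1+1+1+1+1. No other pattern occurs in this range, so the set of observed cycle types is {3+3, 2+2+1+1, 1+1+1+1+1+1}. The candidates containing elements of all these cycle types are A_4 (6T4) of order 12, S_4 (6T7) of order 24, (C_3 x C_3) : C_4 (6T10) of order 36, PSL(2,5) (6T12) of order 60, A_6 (6T15) of order 360; the others are excluded. The observed types are precisely the cycle types that occur in A_4 (6T4). Each of the other remaining candidates has further cycle types, and by the Chebotarev density theorem the matching factorization patterns would occur for a proportion of primes equal to their share of the group: S_4 (6T7) additionally contains elements of type 4+2 (6 of its 24 elements, about 25% of primes); (C_3 x C_3) : C_4 (6T10) additionally contains elements of type 4+2, 3+1+1+1 (22 of its 36 elements, about 61% of primes); PSL(2,5) (6T12) additionally contains elements of type 5+1 (24 of its 60 elements, about 40% of primes); A_6 (6T15) additionally contains elements of type 5+1, 4+2, 3+1+1+1 (274 of its 360 elements, about 76% of primes). None of the 33 primes tested shows any such pattern (for each of these groups the chance of that is below 10^-4), which rules them out. Hence G = A_4 (6T4), of order 12.

A_4 (order 12)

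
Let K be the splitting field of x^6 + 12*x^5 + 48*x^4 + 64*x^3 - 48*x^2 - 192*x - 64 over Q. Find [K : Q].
The degree of the splitting field over Q equals the order of the Galois group, so first determine the group. The polynomial f is an irreducible sextic over Q, so G = Gal(f/Q) is one of the 16 transitive subgroups 6T1, ..., 6T16 of S_6. The discriminant of f is -450868486864896, which is not a perfect square, so G is not contained in A_6. The transitive groups of degree 6 not contained in A_6 are: C_6 (6T1, order 6), S_3 (6T2, order 6), D_6 (6T3, order 12), C_3 x S_3 (6T5, order 18), A_4 x C_2 (6T6, order 24), S_4 (6T8, order 24), S_3 x S_3 (6T9, order 36), S_4 x C_2 (6T11, order 48), (S_3 x S_3) : C_2 (6T13, order 72), PGL(2,5) (6T14, order 120), S_6 (6T16, order 720). By Dedekind's theorem, for a prime p not dividing disc(f) the degrees of the irreducible factors of f mod p form the cycle type of an element of G. Factoring f modulo the 33 such primes p <= 149 (skipping 2, 3, which divide the discriminant), each new pattern first appears at: mod 5: f = (x^3 + 3x^2 + x + 2)(x^3 + 4x^2 + 3), pattern 3+3; mod 7: f = (x^6 + 5x^5 + 6x^4 + x^3 + x^2 + 4x + 6), pattern 6; mod 17: f = (x + 6)(x + 15)(x^2 + 4x + 1)(x^2 + 4x + 11), pattern 2+2+1+1; mod 19: f = (x + 7)(x + 9)(x + 14)(x + 16)(x^2 + 4x + 9), pattern 2+1+1+1+1; mod 71: f = (x^2 + 4x + 7)(x^2 + 4x + 22)(x^2 + 4x + 42), pattern 2+2+2. No other pattern occurs in this range, so the set of observed cycle types is {3+3, 6, 2+2+1+1, 2+1+1+1+1, 2+2+2}. The candidates containing elements of all these cycle types are A_4 x C_2 (6T6) of order 24, S_4 x C_2 (6T11) of order 48, (S_3 x S_3) : C_2 (6T13) of order 72, S_6 (6T16) of order 720; the others are excluded. The observed types are precisely the cycle types that occur in A_4 x C_2 (6T6) (apart from the identity). Each of the other remaining candidates has further cycle types, and by the Chebotarev density theorem the matching factorization patterns would occur for a proportion of primes equal to their share of the group: S_4 x C_2 (6T11) additionally contains elements of type 4+2, 4+1+1 (12 of its 48 elements, about 25% of primes); (S_3 x S_3) : C_2 (6T13) additionally contains elements of type 4+2, 3+2+1, 3+1+1+1 (34 of its 72 elements, about 47% of primes); S_6 (6T16) additionally contains elements of type 5+1, 4+2, 4+1+1, 3+2+1, 3+1+1+1 (484 of its 720 elements, about 67% of primes). None of the 33 primes tested shows any such pattern (for each of these groups the chance of that is below 10^-4), which rules them out. Hence G = A_4 x C_2 (6T6), of order 24. The Galois group A_4 x C_2 (6T6) has order 24, so the splitting field has degree 24 over Q.

24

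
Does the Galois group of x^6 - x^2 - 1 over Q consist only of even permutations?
The polynomial is irreducible of degree 6 over Q. Its discriminant is 33856 = 184^2, a perfect square. A Galois group lies in the alternating group exactly when the discriminant is a square in Q, so the Galois group (S_4) is contained in A_6.

Yes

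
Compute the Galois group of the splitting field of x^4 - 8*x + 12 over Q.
A_4 (order 12)

The polynomial is an irreducible quartic over Q and its discriminant is 331776 = 576^2, a perfect square, so the Galois group is contained in A_4. The resolvent cubic y^3 - 48*y - 64 is irreducible over Q. An irreducible resolvent with square discriminant gives A_4.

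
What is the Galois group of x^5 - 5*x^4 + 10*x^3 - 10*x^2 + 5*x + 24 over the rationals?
The polynomial f is an irreducible quintic over Q, so G = Gal(f/Q) is a transitive subgroup of S_5: one of C_5 (5T1, order 5), D_5 (5T2, order 10), F_20 (5T3, order 20), A_5 (5T4, order 60) or S_5 (5T5, order 120). The discriminant of f is 1220703125, which is not a perfect square, so G is not contained in A_5. The transitive groups of degree 5 not contained in A_5 are: F_20 (5T3, order 20), S_5 (5T5, order 120). By Dedekind's theorem, for a prime p not dividing disc(f) the degrees of the irreducible factors of f mod p form the cycle type of an element of G. Factoring f modulo the 18 such primes p <= 67 (skipping 5, which divides the discriminant), each new pattern first appears at: mod 2: f = (x)(x^4 + x^3 + 1), pattern 4+1; mod 11: f = (x^5 + 6x^4 + 10x^3 + x^2 + 5x + 2), pattern 5; mod 19: f = (x + 16)(x^2 + 8x + 14)(x^2 + 9x + 13), pattern 2+2+1; mod 31: f = (x + 4)(x + 8)(x + 9)(x + 17)(x + 19), pattern 1+1+1+1+1. No other pattern occurs in this range, so the set of observed cycle types is {4+1, 5, 2+2+1, 1+1+1+1+1}. The candidates containing elements of all these cycle types are F_20 (5T3) of order 20, S_5 (5T5) of order 120; the others are excluded. The observed types are precisely the cycle types that occur in F_20 (5T3). Each of the other remaining candidates has further cycle types, and by the Chebotarev density theorem the matching factorization patterns would occur for a proportion of primes equal to their share of the group: S_5 (5T5) additionally contains elements of type 3+2, 3+1+1, 2+1+1+1 (50 of its 120 elements, about 42% of primes). None of the 18 primes tested shows any such pattern (for each of these groups the chance of that is below 10^-4), which rules them out. Hence G = F_20 (5T3), of order 20.

F_20 (order 20)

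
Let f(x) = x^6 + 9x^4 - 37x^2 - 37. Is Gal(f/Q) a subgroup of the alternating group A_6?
The polynomial is irreducible of degree 6 over Q. Its discriminant is 870211913777152, which is not a perfect square. A Galois group lies in the alternating group exactly when the discriminant is a square in Q, so the Galois group (S_4) is not contained in A_6.

No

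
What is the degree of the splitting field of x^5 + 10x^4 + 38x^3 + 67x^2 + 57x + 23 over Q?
The degree of the splitting field over Q equals the order of the Galois group, so first determine the group. The polynomial f is an irreducible quintic over Q, so G = Gal(f/Q) is a transitive subgroup of S_5: one of C_5 (5T1, order 5), D_5 (5T2, order 10), F_20 (5T3, order 20), A_5 (5T4, order 60) or S_5 (5T5, order 120). The discriminant of f is 562324, which is not a perfect square, so G is not contained in A_5. The transitive groups of degree 5 not contained in A_5 are: F_20 (5T3, order 20), S_5 (5T5, order 120). By Dedekind's theorem, for a prime p not dividing disc(f) the degrees of the irreducible factors of f mod p form the cycle type of an element of G. Factoring f modulo the 5 such primes p <= 17 (skipping 2, 7, which divide the discriminant), each new pattern first appears at: mod 3: f = (x^5 + x^4 + 2x^3 + x^2 + 2), pattern 5; mod 17: f = (x + 7)(x + 15)(x^3 + 5x^2 + 10x + 2), pattern 3+1+1. No other pattern occurs in this range, so the set of observed cycle types is {5, 3+1+1}. Among the candidates above, the only group containing elements of all these cycle types is S_5 (5T5) — F_20 (5T3) lacks at least one of them. Hence G = S_5 (5T5), of order 120. The Galois group S_5 (5T5) has order 120, so the splitting field has degree 120 over Q.

120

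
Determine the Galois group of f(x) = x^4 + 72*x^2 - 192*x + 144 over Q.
The polynomial is an irreducible quartic over Q and its discriminant is 12230590464 = 110592^2, a perfect square, so the Galois group is contained in A_4. The resolvent cubic y^3 - 72*y^2 - 576*y + 4608 is irreducible over Q. An irreducible resolvent with square discriminant gives A_4.

4T4: A_4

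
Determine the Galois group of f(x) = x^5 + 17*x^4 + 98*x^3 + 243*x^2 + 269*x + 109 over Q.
C_5 (order 5)

The polynomial f is an irreducible quintic over Q, so G = Gal(f/Q) is a transitive subgroup of S_5: one of C_5 (5T1, order 5), D_5 (5T2, order 10), F_20 (5T3, order 20), A_5 (5T4, order 60) or S_5 (5T5, order 120). The discriminant of f is 7745089 = 2783^2, a perfect square, so G is contained in A_5. The transitive groups of degree 5 contained in A_5 are: C_5 (5T1, order 5), D_5 (5T2, order 10), A_5 (5T4, order 60). By Dedekind's theorem, for a prime p not dividing disc(f) the degrees of the irreducible factors of f mod p form the cycle type of an element of G. Factoring f modulo the 14 such primes p <= 53 (skipping 11, 23, which divide the discriminant), each new pattern first appears at: mod 2: f = (x^5 + x^4 + x^2 + x + 1), pattern 5; mod 43: f = (x + 11)(x + 14)(x + 15)(x + 26)(x + 37), pattern 1+1+1+1+1. No other pattern occurs in this range, so the set of observed cycle types is {5, 1+1+1+1+1}. The candidates containing elements of all these cycle types are C_5 (5T1) of order 5, D_5 (5T2) of order 10, A_5 (5T4) of order 60; the others are excluded. The observed types are precisely the cycle types that occur in C_5 (5T1). Each of the other remaining candidates has further cycle types, and by the Chebotarev density theorem the matching factorization patterns would occur for a proportion of primes equal to their share of the group: D_5 (5T2) additionally contains elements of type 2+2+1 (5 of its 10 elements, about 50% of primes); A_5 (5T4) additionally contains elements of type 3+1+1, 2+2+1 (35 of its 60 elements, about 58% of primes). None of the 14 primes tested shows any such pattern (for each of these groups the chance of that is below 10^-4), which rules them out. Hence G = C_5 (5T1), of order 5.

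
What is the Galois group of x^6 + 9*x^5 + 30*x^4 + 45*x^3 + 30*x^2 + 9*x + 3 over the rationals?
6T2: S_3

The polynomial f is an irreducible sextic over Q, so G = Gal(f/Q) is one of the 16 transitive subgroups 6T1, ..., 6T16 of S_6. The discriminant of f is -34992, which is not a perfect square, so G is not contained in A_6. The transitive groups of degree 6 not contained in A_6 are: C_6 (6T1, order 6), S_3 (6T2, order 6), D_6 (6T3, order 12), C_3 x S_3 (6T5, order 18), A_4 x C_2 (6T6, order 24), S_4 (6T8, order 24), S_3 x S_3 (6T9, order 36), S_4 x C_2 (6T11, order 48), (S_3 x S_3) : C_2 (6T13, order 72), PGL(2,5) (6T14, order 120), S_6 (6T16, order 720). By Dedekind's theorem, for a prime p not dividing disc(f) the degrees of the irreducible factors of f mod p form the cycle type of an element of G. Factoring f modulo the 23 such primes p <= 97 (skipping 2, 3, which divide the discriminant), each new pattern first appears at: mod 5: f = (x^2 + 2)(x^2 + x + 1)(x^2 + 3x + 4), pattern 2+2+2; mod 7: f = (x^3 + 5x + 5)(x^3 + 2x^2 + 4x + 2), pattern 3+3; mod 31: f = (x + 5)(x + 9)(x + 11)(x + 23)(x + 25)(x + 29), pattern 1+1+1+1+1+1. No other pattern occurs in this range, so the set of observed cycle types is {2+2+2, 3+3, 1+1+1+1+1+1}. The candidates containing elements of all these cycle types are C_6 (6T1) of order 6, S_3 (6T2) of order 6, D_6 (6T3) of order 12, C_3 x S_3 (6T5) of order 18, A_4 x C_2 (6T6) of order 24, S_4 (6T8) of order 24, S_3 x S_3 (6T9) of order 36, S_4 x C_2 (6T11) of order 48, (S_3 x S_3) : C_2 (6T13) of order 72, PGL(2,5) (6T14) of order 120, S_6 (6T16) of order 720; the others are excluded. The observed types are precisely the cycle types that occur in S_3 (6T2). Each of the other remaining candidates has further cycle types, and by the Chebotarev density theorem the matching factorization patterns would occur for a proportion of primes equal to their share of the group: C_6 (6T1) additionally contains elements of type 6 (2 of its 6 elements, about 33% of primes); D_6 (6T3) additionally contains elements of type 6, 2+2+1+1 (5 of its 12 elements, about 42% of primes); C_3 x S_3 (6T5) additionally contains elements of type 6, 3+1+1+1 (10 of its 18 elements, about 56% of primes); A_4 x C_2 (6T6) additionally contains elements of type 6, 2+2+1+1, 2+1+1+1+1 (14 of its 24 elements, about 58% of primes); S_4 (6T8) additionally contains elements of type 4+1+1, 2+2+1+1 (9 of its 24 elements, about 38% of primes); S_3 x S_3 (6T9) additionally contains elements of type 6, 3+1+1+1, 2+2+1+1 (25 of its 36 elements, about 69% of primes); S_4 x C_2 (6T11) additionally contains elements of type 6, 4+2, 4+1+1, 2+2+1+1, 2+1+1+1+1 (32 of its 48 elements, about 67% of primes); (S_3 x S_3) : C_2 (6T13) additionally contains elements of type 6, 4+2, 3+2+1, 3+1+1+1, 2+2+1+1, 2+1+1+1+1 (61 of its 72 elements, about 85% of primes); PGL(2,5) (6T14) additionally contains elements of type 6, 5+1, 4+1+1, 2+2+1+1 (89 of its 120 elements, about 74% of primes); S_6 (6T16) additionally contains elements of type 6, 5+1, 4+2, 4+1+1, 3+2+1, 3+1+1+1, 2+2+1+1, 2+1+1+1+1 (664 of its 720 elements, about 92% of primes). None of the 23 primes tested shows any such pattern (for each of these groups the chance of that is below 10^-4), which rules them out. Hence G = S_3 (6T2), of order 6.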